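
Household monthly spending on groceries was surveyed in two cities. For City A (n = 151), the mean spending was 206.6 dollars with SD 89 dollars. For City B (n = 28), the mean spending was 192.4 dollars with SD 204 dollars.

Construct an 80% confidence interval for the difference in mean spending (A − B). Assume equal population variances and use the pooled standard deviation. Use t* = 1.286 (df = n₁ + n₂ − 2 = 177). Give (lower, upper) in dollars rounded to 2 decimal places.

(-16.04, 44.44)

Pooled variance s_p² = [150·89² + 27·204²] / (151+28−2) = 13060.9153, so s_p = 114.2844.
SE_diff = s_p·√(1/n₁ + 1/n₂) = 114.2844·√(1/151 + 1/28) = 23.5151.
t* = 1.286; margin = 1.286 × 23.5151 = 30.2404.
Difference = 206.6 − 192.4 = 14.2000.
14.2000 ± 30.2404 → (-16.04, 44.44).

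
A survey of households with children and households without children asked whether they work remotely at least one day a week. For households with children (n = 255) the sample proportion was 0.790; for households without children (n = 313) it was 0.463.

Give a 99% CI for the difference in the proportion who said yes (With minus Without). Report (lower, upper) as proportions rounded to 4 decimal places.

The two standard errors are √(0.7900×0.2100/255) = 0.02551 and √(0.4630×0.5370/313) = 0.02818.
Because the samples are independent, SE_diff = √(0.02551² + 0.02818²) = 0.03801.
Using z* = 2.576 for 99%, ME = 2.576 × 0.03801 = 0.09791.
p̂₁ − p̂₂ = 0.3270; interval 0.3270 ± 0.09791 gives (0.2291, 0.4249).

(0.2291, 0.4249)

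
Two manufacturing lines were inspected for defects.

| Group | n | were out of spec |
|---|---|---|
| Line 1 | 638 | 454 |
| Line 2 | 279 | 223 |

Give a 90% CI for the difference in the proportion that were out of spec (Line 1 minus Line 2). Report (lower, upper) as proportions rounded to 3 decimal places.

(-0.137, -0.038)

p̂₁ = 454/638 = 0.7116 and p̂₂ = 223/279 = 0.7993.
SE₁ = √(p̂₁(1−p̂₁)/n₁) = √(0.7116·0.2884/638) = 0.01794; SE₂ = √(0.7993·0.2007/279) = 0.02398.
Independent samples: SE of the difference = √(SE₁² + SE₂²) = √(0.0003218436 + 0.0005750404) = 0.02995.
z* for 90% confidence is 1.645, so the margin of error is 1.645 × 0.02995 = 0.04927.
Point estimate p̂₁ − p̂₂ = 0.7116 − 0.7993 = -0.0877.
-0.0877 ± 0.04927 → (-0.137, -0.038).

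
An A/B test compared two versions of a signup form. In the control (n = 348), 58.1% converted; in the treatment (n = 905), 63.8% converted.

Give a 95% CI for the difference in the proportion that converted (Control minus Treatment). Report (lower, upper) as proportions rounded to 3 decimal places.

SE₁ = √(p̂₁(1−p̂₁)/n₁) = √(0.5810·0.4190/348) = 0.02645; SE₂ = √(0.6380·0.3620/905) = 0.01597.
Independent samples: SE of the difference = √(SE₁² + SE₂²) = √(0.0006996025 + 0.0002550409) = 0.03090.
z* for 95% confidence is 1.960, so the margin of error is 1.960 × 0.03090 = 0.06056.
Point estimate p̂₁ − p̂₂ = 0.5810 − 0.6380 = -0.0570.
-0.0570 ± 0.06056 → (-0.118, 0.004).

(-0.118, 0.004)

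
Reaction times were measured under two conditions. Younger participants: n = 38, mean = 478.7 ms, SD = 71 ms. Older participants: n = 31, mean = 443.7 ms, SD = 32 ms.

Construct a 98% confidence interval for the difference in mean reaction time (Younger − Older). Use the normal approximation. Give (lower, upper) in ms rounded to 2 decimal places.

SE₁ = s₁/√n₁ = 71/√38 = 11.5177; SE₂ = 32/√31 = 5.7474.
Independent samples, unequal variances: SE_diff = √(SE₁² + SE₂²) = √(132.65741329 + 33.03260676) = 12.8721.
z* = 2.326, so margin of error = 2.326 × 12.8721 = 29.9405.
Difference in means = 478.7 − 443.7 = 35.0000.
35.0000 ± 29.9405 → (5.06, 64.94).

(5.06, 64.94)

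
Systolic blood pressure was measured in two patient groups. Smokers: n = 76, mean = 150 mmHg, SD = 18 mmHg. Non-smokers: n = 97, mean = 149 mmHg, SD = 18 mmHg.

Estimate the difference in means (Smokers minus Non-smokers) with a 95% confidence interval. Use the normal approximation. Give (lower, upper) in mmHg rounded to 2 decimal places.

Per-group SEs: s₁/√n₁ = 18/√76 = 2.0647, s₂/√n₂ = 18/√97 = 1.8276.
Unpooled SE of the difference: √(4.26298609 + 3.34012176) = 2.7574.
Margin of error = z* · SE = 1.960 × 2.7574 = 5.4045.
x̄₁ − x̄₂ = 150 − 149 = 1.0000.
CI: 1.0000 ± 5.4045 = (-4.40, 6.40).

(-4.40, 6.40)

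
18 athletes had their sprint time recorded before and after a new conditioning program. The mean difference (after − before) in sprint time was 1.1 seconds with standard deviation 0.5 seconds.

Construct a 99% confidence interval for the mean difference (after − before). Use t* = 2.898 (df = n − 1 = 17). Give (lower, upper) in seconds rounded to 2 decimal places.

(0.76, 1.44)

Paired design: SE = s_d/√n = 0.5/√18 = 0.1179.
t* = 2.898; margin of error = 2.898 × 0.1179 = 0.3417.
1.1 ± 0.3417 → (0.76, 1.44).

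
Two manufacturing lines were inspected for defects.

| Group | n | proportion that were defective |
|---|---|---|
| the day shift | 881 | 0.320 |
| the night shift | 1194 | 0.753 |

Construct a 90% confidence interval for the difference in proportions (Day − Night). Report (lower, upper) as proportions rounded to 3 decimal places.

(-0.466, -0.400)

The two standard errors are √(0.3200×0.6800/881) = 0.01572 and √(0.7530×0.2470/1194) = 0.01248.
Because the samples are independent, SE_diff = √(0.01572² + 0.01248²) = 0.02007.
Using z* = 1.645 for 90%, ME = 1.645 × 0.02007 = 0.03302.
p̂₁ − p̂₂ = -0.4330; interval -0.4330 ± 0.03302 gives (-0.466, -0.400).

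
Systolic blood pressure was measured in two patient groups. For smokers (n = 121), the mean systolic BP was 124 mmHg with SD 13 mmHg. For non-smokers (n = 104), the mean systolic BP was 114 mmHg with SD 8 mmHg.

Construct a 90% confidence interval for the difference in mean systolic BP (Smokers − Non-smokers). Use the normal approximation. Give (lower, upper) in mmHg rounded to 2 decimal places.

Standard errors of each mean: 13/√121 = 1.1818 and 8/√104 = 0.7845.
SE(x̄₁ − x̄₂) = √(1.1818² + 0.7845²) = 1.4185 for independent samples with unequal variances.
With z* = 1.645, the margin is 1.645 × 1.4185 = 2.3334.
x̄₁ − x̄₂ = 124 − 114 = 10.0000; the interval is 10.0000 ± 2.3334 = (7.67, 12.33).

(7.67, 12.33)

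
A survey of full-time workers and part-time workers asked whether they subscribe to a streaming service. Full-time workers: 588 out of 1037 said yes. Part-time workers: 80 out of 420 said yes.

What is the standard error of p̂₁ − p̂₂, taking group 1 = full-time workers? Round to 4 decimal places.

0.0246

p̂₁ = 588/1037 = 0.5670 and p̂₂ = 80/420 = 0.1905.
SE₁ = √(p̂₁(1−p̂₁)/n₁) = √(0.5670·0.4330/1037) = 0.01539; SE₂ = √(0.1905·0.8095/420) = 0.01916.
Independent samples: SE of the difference = √(SE₁² + SE₂²) = √(0.0002368521 + 0.0003671056) = 0.02458.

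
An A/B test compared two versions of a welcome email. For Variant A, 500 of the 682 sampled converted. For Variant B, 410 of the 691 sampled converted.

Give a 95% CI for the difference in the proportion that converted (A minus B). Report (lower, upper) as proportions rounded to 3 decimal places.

Sample proportions: 500/682 = 0.7331, 410/691 = 0.5933.
Each SE is √(p̂(1−p̂)/n): √(0.7331·0.2669/682) = 0.01694 and √(0.5933·0.4067/691) = 0.01869.
SE(p̂₁ − p̂₂) = √(SE₁² + SE₂²) = √(0.0002869636 + 0.0003493161) = 0.02522, since the two samples are independent.
At 95% confidence z* = 1.960; margin = 1.960 × 0.02522 = 0.04943.
The difference is 0.7331 − 0.5933 = 0.1398, so the interval is 0.1398 ± 0.04943 = (0.090, 0.189).

(0.090, 0.189)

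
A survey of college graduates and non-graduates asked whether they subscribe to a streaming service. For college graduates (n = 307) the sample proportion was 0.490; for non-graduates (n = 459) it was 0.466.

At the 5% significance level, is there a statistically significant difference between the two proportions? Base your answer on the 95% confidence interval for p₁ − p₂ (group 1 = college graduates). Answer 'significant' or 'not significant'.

Each SE is √(p̂(1−p̂)/n): √(0.4900·0.5100/307) = 0.02853 and √(0.4660·0.5340/459) = 0.02328.
SE(p̂₁ − p̂₂) = √(SE₁² + SE₂²) = √(0.0008139609 + 0.0005419584) = 0.03682, since the two samples are independent.
At 95% confidence z* = 1.960; margin = 1.960 × 0.03682 = 0.07217.
The difference is 0.4900 − 0.4660 = 0.0240, so the interval is 0.0240 ± 0.07217 = (-0.04817, 0.09617).
The interval (-0.04817, 0.09617) contains 0, so the difference is not significant.

not significant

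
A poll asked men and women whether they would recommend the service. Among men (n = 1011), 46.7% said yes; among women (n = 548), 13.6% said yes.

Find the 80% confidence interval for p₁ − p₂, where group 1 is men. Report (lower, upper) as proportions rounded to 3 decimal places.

(0.303, 0.359)

The two standard errors are √(0.4670×0.5330/1011) = 0.01569 and √(0.1360×0.8640/548) = 0.01464.
Because the samples are independent, SE_diff = √(0.01569² + 0.01464²) = 0.02146.
Using z* = 1.282 for 80%, ME = 1.282 × 0.02146 = 0.02751.
p̂₁ − p̂₂ = 0.3310; interval 0.3310 ± 0.02751 gives (0.303, 0.359).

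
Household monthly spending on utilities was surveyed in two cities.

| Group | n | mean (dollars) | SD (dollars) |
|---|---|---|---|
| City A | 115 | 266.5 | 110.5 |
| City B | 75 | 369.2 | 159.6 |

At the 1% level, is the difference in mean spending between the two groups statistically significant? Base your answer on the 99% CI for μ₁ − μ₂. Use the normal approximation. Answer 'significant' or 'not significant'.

Per-group SEs: s₁/√n₁ = 110.5/√115 = 10.3042, s₂/√n₂ = 159.6/√75 = 18.4290.
Unpooled SE of the difference: √(106.17653764 + 339.628041) = 21.1141.
Margin of error = z* · SE = 2.576 × 21.1141 = 54.3899.
x̄₁ − x̄₂ = 266.5 − 369.2 = -102.7000.
CI: -102.7000 ± 54.3899 = (-157.0899, -48.3101).
The interval (-157.0899, -48.3101) does not contain 0, so the difference is significant.

significant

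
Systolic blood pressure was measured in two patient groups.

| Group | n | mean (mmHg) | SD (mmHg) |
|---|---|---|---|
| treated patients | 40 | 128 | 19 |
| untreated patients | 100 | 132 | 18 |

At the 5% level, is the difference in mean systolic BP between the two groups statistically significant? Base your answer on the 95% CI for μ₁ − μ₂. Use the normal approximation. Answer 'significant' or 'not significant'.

Standard errors of each mean: 19/√40 = 3.0042 and 18/√100 = 1.8000.
SE(x̄₁ − x̄₂) = √(3.0042² + 1.8000²) = 3.5022 for independent samples with unequal variances.
With z* = 1.960, the margin is 1.960 × 3.5022 = 6.8643.
x̄₁ − x̄₂ = 128 − 132 = -4.0000; the interval is -4.0000 ± 6.8643 = (-10.8643, 2.8643).
The interval (-10.8643, 2.8643) contains 0, so the difference is not significant.

not significant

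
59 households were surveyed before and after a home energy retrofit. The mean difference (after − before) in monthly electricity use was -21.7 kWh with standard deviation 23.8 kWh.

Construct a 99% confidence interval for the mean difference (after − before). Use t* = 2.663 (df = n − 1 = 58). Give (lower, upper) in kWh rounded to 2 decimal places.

(-29.95, -13.45)

Paired design: SE = s_d/√n = 23.8/√59 = 3.0985.
t* = 2.663; margin of error = 2.663 × 3.0985 = 8.2513.
-21.7 ± 8.2513 → (-29.95, -13.45).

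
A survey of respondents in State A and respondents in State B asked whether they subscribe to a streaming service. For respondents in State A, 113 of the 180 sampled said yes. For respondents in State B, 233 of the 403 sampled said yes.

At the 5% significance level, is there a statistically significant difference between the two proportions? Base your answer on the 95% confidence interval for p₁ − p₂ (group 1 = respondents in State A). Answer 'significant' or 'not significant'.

p̂₁ = 113/180 = 0.6278 and p̂₂ = 233/403 = 0.5782.
SE₁ = √(p̂₁(1−p̂₁)/n₁) = √(0.6278·0.3722/180) = 0.03603; SE₂ = √(0.5782·0.4218/403) = 0.02460.
Independent samples: SE of the difference = √(SE₁² + SE₂²) = √(0.0012981609 + 0.00060516) = 0.04363.
z* for 95% confidence is 1.960, so the margin of error is 1.960 × 0.04363 = 0.08551.
Point estimate p̂₁ − p̂₂ = 0.6278 − 0.5782 = 0.0496.
0.0496 ± 0.08551 → (-0.03591, 0.13511).
The interval (-0.03591, 0.13511) contains 0, so the difference is not significant.

not significant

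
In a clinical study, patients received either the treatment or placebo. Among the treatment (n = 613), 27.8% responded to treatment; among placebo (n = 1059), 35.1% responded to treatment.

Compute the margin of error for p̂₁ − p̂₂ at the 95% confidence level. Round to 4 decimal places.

The two standard errors are √(0.2780×0.7220/613) = 0.01810 and √(0.3510×0.6490/1059) = 0.01467.
Because the samples are independent, SE_diff = √(0.01810² + 0.01467²) = 0.02330.
Using z* = 1.960 for 95%, ME = 1.960 × 0.02330 = 0.04567.

0.0457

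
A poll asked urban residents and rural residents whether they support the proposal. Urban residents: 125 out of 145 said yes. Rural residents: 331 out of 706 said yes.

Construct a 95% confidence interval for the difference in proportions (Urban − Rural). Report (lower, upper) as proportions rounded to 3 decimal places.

p̂₁ = 125/145 = 0.8621 and p̂₂ = 331/706 = 0.4688.
SE₁ = √(p̂₁(1−p̂₁)/n₁) = √(0.8621·0.1379/145) = 0.02863; SE₂ = √(0.4688·0.5312/706) = 0.01878.
Independent samples: SE of the difference = √(SE₁² + SE₂²) = √(0.0008196769 + 0.0003526884) = 0.03424.
z* for 95% confidence is 1.960, so the margin of error is 1.960 × 0.03424 = 0.06711.
Point estimate p̂₁ − p̂₂ = 0.8621 − 0.4688 = 0.3933.
0.3933 ± 0.06711 → (0.326, 0.460).

(0.326, 0.460)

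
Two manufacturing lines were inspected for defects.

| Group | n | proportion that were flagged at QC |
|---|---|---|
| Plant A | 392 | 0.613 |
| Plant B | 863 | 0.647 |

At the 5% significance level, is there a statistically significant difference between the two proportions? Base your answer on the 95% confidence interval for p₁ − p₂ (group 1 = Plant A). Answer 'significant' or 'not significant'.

The two standard errors are √(0.6130×0.3870/392) = 0.02460 and √(0.6470×0.3530/863) = 0.01627.
Because the samples are independent, SE_diff = √(0.02460² + 0.01627²) = 0.02949.
Using z* = 1.960 for 95%, ME = 1.960 × 0.02949 = 0.05780.
p̂₁ − p̂₂ = -0.0340; interval -0.0340 ± 0.05780 gives (-0.09180, 0.02380).
The interval (-0.09180, 0.02380) contains 0, so the difference is not significant.

not significant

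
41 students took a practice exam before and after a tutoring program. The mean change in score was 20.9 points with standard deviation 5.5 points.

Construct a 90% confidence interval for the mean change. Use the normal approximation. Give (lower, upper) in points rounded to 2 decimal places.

Paired design: SE = s_d/√n = 5.5/√41 = 0.8590.
z* = 1.645; margin of error = 1.645 × 0.8590 = 1.4131.
20.9 ± 1.4131 → (19.49, 22.31).

(19.49, 22.31)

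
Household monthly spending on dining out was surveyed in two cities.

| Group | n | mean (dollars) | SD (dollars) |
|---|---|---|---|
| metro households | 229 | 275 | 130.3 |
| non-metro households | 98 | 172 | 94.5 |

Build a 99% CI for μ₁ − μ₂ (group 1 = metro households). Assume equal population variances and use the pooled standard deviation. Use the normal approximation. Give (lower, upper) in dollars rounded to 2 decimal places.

(65.46, 140.54)

s_p = √[((n₁−1)s₁² + (n₂−1)s₂²)/(n₁+n₂−2)] = √[(228·130.3² + 97·94.5²)/325] = 120.7316.
SE = 120.7316·√(1/229 + 1/98) = 14.5735.
With z* = 2.576, margin = 2.576 × 14.5735 = 37.5413.
x̄₁ − x̄₂ = 275 − 172 = 103.0000; interval 103.0000 ± 37.5413 = (65.46, 140.54).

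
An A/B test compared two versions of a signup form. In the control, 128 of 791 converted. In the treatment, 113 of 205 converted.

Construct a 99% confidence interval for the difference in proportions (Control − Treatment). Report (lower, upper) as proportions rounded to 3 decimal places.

First, p̂₁ = 128/791 = 0.1618; p̂₂ = 113/205 = 0.5512.
The two standard errors are √(0.1618×0.8382/791) = 0.01309 and √(0.5512×0.4488/205) = 0.03474.
Because the samples are independent, SE_diff = √(0.01309² + 0.03474²) = 0.03712.
Using z* = 2.576 for 99%, ME = 2.576 × 0.03712 = 0.09562.
p̂₁ − p̂₂ = -0.3894; interval -0.3894 ± 0.09562 gives (-0.485, -0.294).

(-0.485, -0.294)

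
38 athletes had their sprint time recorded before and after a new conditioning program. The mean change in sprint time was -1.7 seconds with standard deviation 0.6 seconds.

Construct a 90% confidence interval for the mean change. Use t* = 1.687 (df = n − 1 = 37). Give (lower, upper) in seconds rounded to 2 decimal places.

(-1.86, -1.54)

This is a matched-pairs design, so SE = s_d/√n = 0.6/√38 = 0.0973.
Margin = 1.687 × 0.0973 = 0.1641; the interval is -1.7 ± 0.1641 = (-1.86, -1.54).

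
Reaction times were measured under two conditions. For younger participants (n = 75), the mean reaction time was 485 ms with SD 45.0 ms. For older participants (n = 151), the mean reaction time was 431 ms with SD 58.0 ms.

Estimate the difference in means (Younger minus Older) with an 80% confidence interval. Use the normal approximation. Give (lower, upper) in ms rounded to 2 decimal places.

Standard errors of each mean: 45.0/√75 = 5.1962 and 58.0/√151 = 4.7200.
SE(x̄₁ − x̄₂) = √(5.1962² + 4.7200²) = 7.0199 for independent samples with unequal variances.
With z* = 1.282, the margin is 1.282 × 7.0199 = 8.9995.
x̄₁ − x̄₂ = 485 − 431 = 54.0000; the interval is 54.0000 ± 8.9995 = (45.00, 63.00).

(45.00, 63.00)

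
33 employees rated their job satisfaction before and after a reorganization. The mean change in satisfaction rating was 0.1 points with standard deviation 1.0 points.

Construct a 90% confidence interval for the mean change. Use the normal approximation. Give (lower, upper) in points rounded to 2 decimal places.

(-0.19, 0.39)

This is a matched-pairs design, so SE = s_d/√n = 1.0/√33 = 0.1741.
Margin = 1.645 × 0.1741 = 0.2864; the interval is 0.1 ± 0.2864 = (-0.19, 0.39).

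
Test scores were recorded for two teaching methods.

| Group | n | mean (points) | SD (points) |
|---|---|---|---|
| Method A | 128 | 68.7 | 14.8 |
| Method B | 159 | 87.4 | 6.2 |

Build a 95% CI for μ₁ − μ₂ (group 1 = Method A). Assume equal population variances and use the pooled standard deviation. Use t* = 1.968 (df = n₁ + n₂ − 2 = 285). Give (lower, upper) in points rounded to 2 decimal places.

Pooled variance s_p² = [127·14.8² + 158·6.2²] / (128+159−2) = 118.9179, so s_p = 10.9049.
SE_diff = s_p·√(1/n₁ + 1/n₂) = 10.9049·√(1/128 + 1/159) = 1.2950.
t* = 1.968; margin = 1.968 × 1.2950 = 2.5486.
Difference = 68.7 − 87.4 = -18.7000.
-18.7000 ± 2.5486 → (-21.25, -16.15).

(-21.25, -16.15)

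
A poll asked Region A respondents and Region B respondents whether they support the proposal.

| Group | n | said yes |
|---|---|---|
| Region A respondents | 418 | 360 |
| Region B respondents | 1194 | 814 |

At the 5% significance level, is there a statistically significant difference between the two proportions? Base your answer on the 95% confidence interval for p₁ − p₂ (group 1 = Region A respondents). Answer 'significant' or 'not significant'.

significant

Sample proportions: 360/418 = 0.8612, 814/1194 = 0.6817.
Each SE is √(p̂(1−p̂)/n): √(0.8612·0.1388/418) = 0.01691 and √(0.6817·0.3183/1194) = 0.01348.
SE(p̂₁ − p̂₂) = √(SE₁² + SE₂²) = √(0.0002859481 + 0.0001817104) = 0.02163, since the two samples are independent.
At 95% confidence z* = 1.960; margin = 1.960 × 0.02163 = 0.04239.
The difference is 0.8612 − 0.6817 = 0.1795, so the interval is 0.1795 ± 0.04239 = (0.13711, 0.22189).
The interval (0.13711, 0.22189) does not contain 0, so the difference is significant.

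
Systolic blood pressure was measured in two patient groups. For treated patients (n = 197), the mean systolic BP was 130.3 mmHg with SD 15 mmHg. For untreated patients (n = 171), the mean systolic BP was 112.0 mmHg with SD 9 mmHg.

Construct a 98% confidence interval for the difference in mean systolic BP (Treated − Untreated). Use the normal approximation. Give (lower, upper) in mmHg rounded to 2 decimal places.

Standard errors of each mean: 15/√197 = 1.0687 and 9/√171 = 0.6882.
SE(x̄₁ − x̄₂) = √(1.0687² + 0.6882²) = 1.2711 for independent samples with unequal variances.
With z* = 2.326, the margin is 2.326 × 1.2711 = 2.9566.
x̄₁ − x̄₂ = 130.3 − 112.0 = 18.3000; the interval is 18.3000 ± 2.9566 = (15.34, 21.26).

(15.34, 21.26)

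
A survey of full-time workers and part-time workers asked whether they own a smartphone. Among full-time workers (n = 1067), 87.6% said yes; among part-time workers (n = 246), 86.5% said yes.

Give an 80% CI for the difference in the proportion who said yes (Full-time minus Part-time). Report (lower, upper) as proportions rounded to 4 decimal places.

(-0.0198, 0.0418)

Each SE is √(p̂(1−p̂)/n): √(0.8760·0.1240/1067) = 0.01009 and √(0.8650·0.1350/246) = 0.02179.
SE(p̂₁ − p̂₂) = √(SE₁² + SE₂²) = √(0.0001018081 + 0.0004748041) = 0.02401, since the two samples are independent.
At 80% confidence z* = 1.282; margin = 1.282 × 0.02401 = 0.03078.
The difference is 0.8760 − 0.8650 = 0.0110, so the interval is 0.0110 ± 0.03078 = (-0.0198, 0.0418).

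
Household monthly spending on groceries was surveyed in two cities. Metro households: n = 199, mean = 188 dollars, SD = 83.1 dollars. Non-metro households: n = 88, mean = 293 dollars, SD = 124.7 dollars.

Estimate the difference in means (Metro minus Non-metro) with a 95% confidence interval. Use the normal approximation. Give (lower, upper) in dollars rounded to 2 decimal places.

Standard errors of each mean: 83.1/√199 = 5.8908 and 124.7/√88 = 13.2931.
SE(x̄₁ − x̄₂) = √(5.8908² + 13.2931²) = 14.5399 for independent samples with unequal variances.
With z* = 1.960, the margin is 1.960 × 14.5399 = 28.4982.
x̄₁ − x̄₂ = 188 − 293 = -105.0000; the interval is -105.0000 ± 28.4982 = (-133.50, -76.50).

(-133.50, -76.50)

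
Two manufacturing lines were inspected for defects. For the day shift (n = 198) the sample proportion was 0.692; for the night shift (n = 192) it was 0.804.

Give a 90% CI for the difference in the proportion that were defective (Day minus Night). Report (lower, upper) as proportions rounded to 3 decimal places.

(-0.184, -0.040)

Each SE is √(p̂(1−p̂)/n): √(0.6920·0.3080/198) = 0.03281 and √(0.8040·0.1960/192) = 0.02865.
SE(p̂₁ − p̂₂) = √(SE₁² + SE₂²) = √(0.0010764961 + 0.0008208225) = 0.04356, since the two samples are independent.
At 90% confidence z* = 1.645; margin = 1.645 × 0.04356 = 0.07166.
The difference is 0.6920 − 0.8040 = -0.1120, so the interval is -0.1120 ± 0.07166 = (-0.184, -0.040).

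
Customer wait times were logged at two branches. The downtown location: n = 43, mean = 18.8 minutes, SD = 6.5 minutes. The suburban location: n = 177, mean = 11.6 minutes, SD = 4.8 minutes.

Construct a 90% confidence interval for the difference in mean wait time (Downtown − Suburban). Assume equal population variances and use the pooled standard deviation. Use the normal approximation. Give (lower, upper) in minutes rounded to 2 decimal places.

Pooled variance s_p² = [42·6.5² + 176·4.8²] / (43+177−2) = 26.7410, so s_p = 5.1712.
SE_diff = s_p·√(1/n₁ + 1/n₂) = 5.1712·√(1/43 + 1/177) = 0.8792.
z* = 1.645; margin = 1.645 × 0.8792 = 1.4463.
Difference = 18.8 − 11.6 = 7.2000.
7.2000 ± 1.4463 → (5.75, 8.65).

(5.75, 8.65)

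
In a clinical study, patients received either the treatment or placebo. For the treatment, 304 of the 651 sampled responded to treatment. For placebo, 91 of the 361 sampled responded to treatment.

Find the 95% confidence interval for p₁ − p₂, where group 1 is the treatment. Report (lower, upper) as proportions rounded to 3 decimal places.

p̂₁ = 304/651 = 0.4670 and p̂₂ = 91/361 = 0.2521.
SE₁ = √(p̂₁(1−p̂₁)/n₁) = √(0.4670·0.5330/651) = 0.01955; SE₂ = √(0.2521·0.7479/361) = 0.02285.
Independent samples: SE of the difference = √(SE₁² + SE₂²) = √(0.0003822025 + 0.0005221225) = 0.03007.
z* for 95% confidence is 1.960, so the margin of error is 1.960 × 0.03007 = 0.05894.
Point estimate p̂₁ − p̂₂ = 0.4670 − 0.2521 = 0.2149.
0.2149 ± 0.05894 → (0.156, 0.274).

(0.156, 0.274)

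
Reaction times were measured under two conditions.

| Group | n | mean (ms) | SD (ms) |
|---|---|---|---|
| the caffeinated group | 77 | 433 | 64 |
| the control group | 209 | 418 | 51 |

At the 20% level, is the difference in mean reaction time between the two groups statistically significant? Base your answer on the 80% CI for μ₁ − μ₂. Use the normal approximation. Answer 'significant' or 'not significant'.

Standard errors of each mean: 64/√77 = 7.2935 and 51/√209 = 3.5277.
SE(x̄₁ − x̄₂) = √(7.2935² + 3.5277²) = 8.1018 for independent samples with unequal variances.
With z* = 1.282, the margin is 1.282 × 8.1018 = 10.3865.
x̄₁ − x̄₂ = 433 − 418 = 15.0000; the interval is 15.0000 ± 10.3865 = (4.6135, 25.3865).
The interval (4.6135, 25.3865) does not contain 0, so the difference is significant.

significant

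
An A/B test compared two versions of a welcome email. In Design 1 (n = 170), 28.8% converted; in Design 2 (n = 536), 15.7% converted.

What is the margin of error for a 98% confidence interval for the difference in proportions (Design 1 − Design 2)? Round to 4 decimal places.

0.0887

The two standard errors are √(0.2880×0.7120/170) = 0.03473 and √(0.1570×0.8430/536) = 0.01571.
Because the samples are independent, SE_diff = √(0.03473² + 0.01571²) = 0.03812.
Using z* = 2.326 for 98%, ME = 2.326 × 0.03812 = 0.08867.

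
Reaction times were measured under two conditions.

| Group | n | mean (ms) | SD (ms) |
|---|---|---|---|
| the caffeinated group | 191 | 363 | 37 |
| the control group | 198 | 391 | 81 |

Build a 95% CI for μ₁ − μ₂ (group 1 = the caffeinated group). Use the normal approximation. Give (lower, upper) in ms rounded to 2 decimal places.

Standard errors of each mean: 37/√191 = 2.6772 and 81/√198 = 5.7564.
SE(x̄₁ − x̄₂) = √(2.6772² + 5.7564²) = 6.3485 for independent samples with unequal variances.
With z* = 1.960, the margin is 1.960 × 6.3485 = 12.4431.
x̄₁ − x̄₂ = 363 − 391 = -28.0000; the interval is -28.0000 ± 12.4431 = (-40.44, -15.56).

(-40.44, -15.56)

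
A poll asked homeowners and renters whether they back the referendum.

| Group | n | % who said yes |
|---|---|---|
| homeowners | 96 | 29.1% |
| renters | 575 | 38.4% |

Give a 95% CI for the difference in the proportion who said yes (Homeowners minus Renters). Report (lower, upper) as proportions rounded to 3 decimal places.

(-0.192, 0.006)

Each SE is √(p̂(1−p̂)/n): √(0.2910·0.7090/96) = 0.04636 and √(0.3840·0.6160/575) = 0.02028.
SE(p̂₁ − p̂₂) = √(SE₁² + SE₂²) = √(0.0021492496 + 0.0004112784) = 0.05060, since the two samples are independent.
At 95% confidence z* = 1.960; margin = 1.960 × 0.05060 = 0.09918.
The difference is 0.2910 − 0.3840 = -0.0930, so the interval is -0.0930 ± 0.09918 = (-0.192, 0.006).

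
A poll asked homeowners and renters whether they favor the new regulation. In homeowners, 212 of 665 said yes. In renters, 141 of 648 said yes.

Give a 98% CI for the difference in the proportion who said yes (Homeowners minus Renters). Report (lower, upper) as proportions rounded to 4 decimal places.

(0.0447, 0.1577)

p̂₁ = 212/665 = 0.3188 and p̂₂ = 141/648 = 0.2176.
SE₁ = √(p̂₁(1−p̂₁)/n₁) = √(0.3188·0.6812/665) = 0.01807; SE₂ = √(0.2176·0.7824/648) = 0.01621.
Independent samples: SE of the difference = √(SE₁² + SE₂²) = √(0.0003265249 + 0.0002627641) = 0.02428.
z* for 98% confidence is 2.326, so the margin of error is 2.326 × 0.02428 = 0.05648.
Point estimate p̂₁ − p̂₂ = 0.3188 − 0.2176 = 0.1012.
0.1012 ± 0.05648 → (0.0447, 0.1577).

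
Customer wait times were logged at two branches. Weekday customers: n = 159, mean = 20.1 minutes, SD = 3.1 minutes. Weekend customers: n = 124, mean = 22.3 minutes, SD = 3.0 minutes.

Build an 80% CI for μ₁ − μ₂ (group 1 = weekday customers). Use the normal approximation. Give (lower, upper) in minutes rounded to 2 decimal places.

(-2.67, -1.73)

Standard errors of each mean: 3.1/√159 = 0.2458 and 3.0/√124 = 0.2694.
SE(x̄₁ − x̄₂) = √(0.2458² + 0.2694²) = 0.3647 for independent samples with unequal variances.
With z* = 1.282, the margin is 1.282 × 0.3647 = 0.4675.
x̄₁ − x̄₂ = 20.1 − 22.3 = -2.2000; the interval is -2.2000 ± 0.4675 = (-2.67, -1.73).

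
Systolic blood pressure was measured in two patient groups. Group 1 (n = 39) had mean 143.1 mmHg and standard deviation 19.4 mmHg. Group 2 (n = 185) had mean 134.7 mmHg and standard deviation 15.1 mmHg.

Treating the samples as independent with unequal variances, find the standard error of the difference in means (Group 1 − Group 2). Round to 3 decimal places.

Per-group SEs: s₁/√n₁ = 19.4/√39 = 3.1065, s₂/√n₂ = 15.1/√185 = 1.1102.
Unpooled SE of the difference: √(9.65034225 + 1.23254404) = 3.2989.

3.299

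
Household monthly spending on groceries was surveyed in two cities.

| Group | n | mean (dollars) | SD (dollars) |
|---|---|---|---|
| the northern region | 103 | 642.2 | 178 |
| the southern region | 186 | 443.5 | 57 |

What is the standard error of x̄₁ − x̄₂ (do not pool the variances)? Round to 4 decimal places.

18.0300

SE₁ = s₁/√n₁ = 178/√103 = 17.5389; SE₂ = 57/√186 = 4.1794.
Independent samples, unequal variances: SE_diff = √(SE₁² + SE₂²) = √(307.61301321 + 17.46738436) = 18.0300.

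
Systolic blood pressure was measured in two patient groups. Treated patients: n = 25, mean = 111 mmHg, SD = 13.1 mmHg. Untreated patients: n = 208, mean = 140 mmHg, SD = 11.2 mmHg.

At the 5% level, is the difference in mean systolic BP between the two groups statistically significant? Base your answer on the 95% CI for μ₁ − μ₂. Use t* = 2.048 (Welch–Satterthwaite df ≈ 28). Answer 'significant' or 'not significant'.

SE₁ = s₁/√n₁ = 13.1/√25 = 2.6200; SE₂ = 11.2/√208 = 0.7766.
Independent samples, unequal variances: SE_diff = √(SE₁² + SE₂²) = √(6.8644 + 0.60310756) = 2.7327.
t* = 2.048, so margin of error = 2.048 × 2.7327 = 5.5966.
Difference in means = 111 − 140 = -29.0000.
-29.0000 ± 5.5966 → (-34.5966, -23.4034).
The interval (-34.5966, -23.4034) does not contain 0, so the difference is significant.

significant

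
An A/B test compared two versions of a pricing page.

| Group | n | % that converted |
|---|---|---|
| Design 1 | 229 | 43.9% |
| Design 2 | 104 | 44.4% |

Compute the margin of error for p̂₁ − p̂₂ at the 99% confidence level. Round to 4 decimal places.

0.1513

Each SE is √(p̂(1−p̂)/n): √(0.4390·0.5610/229) = 0.03279 and √(0.4440·0.5560/104) = 0.04872.
SE(p̂₁ − p̂₂) = √(SE₁² + SE₂²) = √(0.0010751841 + 0.0023736384) = 0.05873, since the two samples are independent.
At 99% confidence z* = 2.576; margin = 2.576 × 0.05873 = 0.15129.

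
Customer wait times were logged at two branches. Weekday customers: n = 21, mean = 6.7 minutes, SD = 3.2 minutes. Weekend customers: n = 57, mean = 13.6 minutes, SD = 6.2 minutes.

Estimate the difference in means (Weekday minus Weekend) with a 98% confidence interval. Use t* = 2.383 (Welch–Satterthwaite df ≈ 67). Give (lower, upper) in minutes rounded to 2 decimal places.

(-9.47, -4.33)

Per-group SEs: s₁/√n₁ = 3.2/√21 = 0.6983, s₂/√n₂ = 6.2/√57 = 0.8212.
Unpooled SE of the difference: √(0.48762289 + 0.67436944) = 1.0780.
Margin of error = t* · SE = 2.383 × 1.0780 = 2.5689.
x̄₁ − x̄₂ = 6.7 − 13.6 = -6.9000.
CI: -6.9000 ± 2.5689 = (-9.47, -4.33).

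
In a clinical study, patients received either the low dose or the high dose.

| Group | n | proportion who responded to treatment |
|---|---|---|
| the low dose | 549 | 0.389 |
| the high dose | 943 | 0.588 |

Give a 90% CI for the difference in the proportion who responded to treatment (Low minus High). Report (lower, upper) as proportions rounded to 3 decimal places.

SE₁ = √(p̂₁(1−p̂₁)/n₁) = √(0.3890·0.6110/549) = 0.02081; SE₂ = √(0.5880·0.4120/943) = 0.01603.
Independent samples: SE of the difference = √(SE₁² + SE₂²) = √(0.0004330561 + 0.0002569609) = 0.02627.
z* for 90% confidence is 1.645, so the margin of error is 1.645 × 0.02627 = 0.04321.
Point estimate p̂₁ − p̂₂ = 0.3890 − 0.5880 = -0.1990.
-0.1990 ± 0.04321 → (-0.242, -0.156).

(-0.242, -0.156)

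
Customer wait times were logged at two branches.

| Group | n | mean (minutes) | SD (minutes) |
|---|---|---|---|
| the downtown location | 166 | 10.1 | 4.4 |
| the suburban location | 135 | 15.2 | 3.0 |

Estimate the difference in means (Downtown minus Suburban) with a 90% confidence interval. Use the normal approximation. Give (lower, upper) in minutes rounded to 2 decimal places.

Standard errors of each mean: 4.4/√166 = 0.3415 and 3.0/√135 = 0.2582.
SE(x̄₁ − x̄₂) = √(0.3415² + 0.2582²) = 0.4281 for independent samples with unequal variances.
With z* = 1.645, the margin is 1.645 × 0.4281 = 0.7042.
x̄₁ − x̄₂ = 10.1 − 15.2 = -5.1000; the interval is -5.1000 ± 0.7042 = (-5.80, -4.40).

(-5.80, -4.40)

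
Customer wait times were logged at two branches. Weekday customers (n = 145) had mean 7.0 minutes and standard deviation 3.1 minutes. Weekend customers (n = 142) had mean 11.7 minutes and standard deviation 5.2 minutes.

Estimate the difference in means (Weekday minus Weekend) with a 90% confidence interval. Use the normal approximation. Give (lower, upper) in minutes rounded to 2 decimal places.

SE₁ = s₁/√n₁ = 3.1/√145 = 0.2574; SE₂ = 5.2/√142 = 0.4364.
Independent samples, unequal variances: SE_diff = √(SE₁² + SE₂²) = √(0.06625476 + 0.19044496) = 0.5067.
z* = 1.645, so margin of error = 1.645 × 0.5067 = 0.8335.
Difference in means = 7.0 − 11.7 = -4.7000.
-4.7000 ± 0.8335 → (-5.53, -3.87).

(-5.53, -3.87)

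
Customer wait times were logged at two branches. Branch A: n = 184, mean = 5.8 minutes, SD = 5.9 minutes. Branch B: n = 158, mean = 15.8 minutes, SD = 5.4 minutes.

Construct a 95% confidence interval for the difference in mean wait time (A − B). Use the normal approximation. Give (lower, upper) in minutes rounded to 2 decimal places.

Standard errors of each mean: 5.9/√184 = 0.4350 and 5.4/√158 = 0.4296.
SE(x̄₁ − x̄₂) = √(0.4350² + 0.4296²) = 0.6114 for independent samples with unequal variances.
With z* = 1.960, the margin is 1.960 × 0.6114 = 1.1983.
x̄₁ − x̄₂ = 5.8 − 15.8 = -10.0000; the interval is -10.0000 ± 1.1983 = (-11.20, -8.80).

(-11.20, -8.80)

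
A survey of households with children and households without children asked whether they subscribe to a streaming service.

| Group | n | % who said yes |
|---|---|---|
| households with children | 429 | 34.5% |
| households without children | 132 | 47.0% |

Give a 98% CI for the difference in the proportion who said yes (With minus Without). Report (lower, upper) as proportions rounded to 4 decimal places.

SE₁ = √(p̂₁(1−p̂₁)/n₁) = √(0.3450·0.6550/429) = 0.02295; SE₂ = √(0.4700·0.5300/132) = 0.04344.
Independent samples: SE of the difference = √(SE₁² + SE₂²) = √(0.0005267025 + 0.0018870336) = 0.04913.
z* for 98% confidence is 2.326, so the margin of error is 2.326 × 0.04913 = 0.11428.
Point estimate p̂₁ − p̂₂ = 0.3450 − 0.4700 = -0.1250.
-0.1250 ± 0.11428 → (-0.2393, -0.0107).

(-0.2393, -0.0107)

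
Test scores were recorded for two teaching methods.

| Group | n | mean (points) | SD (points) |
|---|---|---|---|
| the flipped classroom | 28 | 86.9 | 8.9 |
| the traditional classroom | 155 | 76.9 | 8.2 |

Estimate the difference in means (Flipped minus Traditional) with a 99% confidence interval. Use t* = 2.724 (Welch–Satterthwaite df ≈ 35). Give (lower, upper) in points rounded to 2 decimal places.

Per-group SEs: s₁/√n₁ = 8.9/√28 = 1.6819, s₂/√n₂ = 8.2/√155 = 0.6586.
Unpooled SE of the difference: √(2.82878761 + 0.43375396) = 1.8063.
Margin of error = t* · SE = 2.724 × 1.8063 = 4.9204.
x̄₁ − x̄₂ = 86.9 − 76.9 = 10.0000.
CI: 10.0000 ± 4.9204 = (5.08, 14.92).

(5.08, 14.92)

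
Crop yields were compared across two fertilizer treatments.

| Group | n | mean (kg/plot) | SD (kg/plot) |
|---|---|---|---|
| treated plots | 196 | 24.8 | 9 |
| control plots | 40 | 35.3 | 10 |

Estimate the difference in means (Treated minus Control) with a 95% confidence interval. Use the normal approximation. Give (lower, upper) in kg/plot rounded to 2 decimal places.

Standard errors of each mean: 9/√196 = 0.6429 and 10/√40 = 1.5811.
SE(x̄₁ − x̄₂) = √(0.6429² + 1.5811²) = 1.7068 for independent samples with unequal variances.
With z* = 1.960, the margin is 1.960 × 1.7068 = 3.3453.
x̄₁ − x̄₂ = 24.8 − 35.3 = -10.5000; the interval is -10.5000 ± 3.3453 = (-13.85, -7.15).

(-13.85, -7.15)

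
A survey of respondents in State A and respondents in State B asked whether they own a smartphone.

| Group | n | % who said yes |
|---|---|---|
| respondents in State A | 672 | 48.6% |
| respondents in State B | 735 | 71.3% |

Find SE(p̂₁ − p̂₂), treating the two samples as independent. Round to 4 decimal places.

0.0255

Each SE is √(p̂(1−p̂)/n): √(0.4860·0.5140/672) = 0.01928 and √(0.7130·0.2870/735) = 0.01669.
SE(p̂₁ − p̂₂) = √(SE₁² + SE₂²) = √(0.0003717184 + 0.0002785561) = 0.02550, since the two samples are independent.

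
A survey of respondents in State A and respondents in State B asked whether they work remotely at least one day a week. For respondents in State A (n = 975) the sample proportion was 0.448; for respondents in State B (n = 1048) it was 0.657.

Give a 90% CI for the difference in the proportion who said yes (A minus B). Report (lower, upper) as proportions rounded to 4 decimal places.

(-0.2446, -0.1734)

The two standard errors are √(0.4480×0.5520/975) = 0.01593 and √(0.6570×0.3430/1048) = 0.01466.
Because the samples are independent, SE_diff = √(0.01593² + 0.01466²) = 0.02165.
Using z* = 1.645 for 90%, ME = 1.645 × 0.02165 = 0.03561.
p̂₁ − p̂₂ = -0.2090; interval -0.2090 ± 0.03561 gives (-0.2446, -0.1734).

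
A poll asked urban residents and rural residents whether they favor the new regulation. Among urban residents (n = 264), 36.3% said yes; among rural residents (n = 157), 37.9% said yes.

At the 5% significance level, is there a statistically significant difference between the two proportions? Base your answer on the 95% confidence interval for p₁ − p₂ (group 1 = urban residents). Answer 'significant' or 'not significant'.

Each SE is √(p̂(1−p̂)/n): √(0.3630·0.6370/264) = 0.02960 and √(0.3790·0.6210/157) = 0.03872.
SE(p̂₁ − p̂₂) = √(SE₁² + SE₂²) = √(0.00087616 + 0.0014992384) = 0.04874, since the two samples are independent.
At 95% confidence z* = 1.960; margin = 1.960 × 0.04874 = 0.09553.
The difference is 0.3630 − 0.3790 = -0.0160, so the interval is -0.0160 ± 0.09553 = (-0.11153, 0.07953).
The interval (-0.11153, 0.07953) contains 0, so the difference is not significant.

not significant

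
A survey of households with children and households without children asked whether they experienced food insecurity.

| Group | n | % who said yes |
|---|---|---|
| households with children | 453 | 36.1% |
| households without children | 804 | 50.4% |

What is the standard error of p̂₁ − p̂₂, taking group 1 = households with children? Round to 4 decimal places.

0.0286

SE₁ = √(p̂₁(1−p̂₁)/n₁) = √(0.3610·0.6390/453) = 0.02257; SE₂ = √(0.5040·0.4960/804) = 0.01763.
Independent samples: SE of the difference = √(SE₁² + SE₂²) = √(0.0005094049 + 0.0003108169) = 0.02864.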